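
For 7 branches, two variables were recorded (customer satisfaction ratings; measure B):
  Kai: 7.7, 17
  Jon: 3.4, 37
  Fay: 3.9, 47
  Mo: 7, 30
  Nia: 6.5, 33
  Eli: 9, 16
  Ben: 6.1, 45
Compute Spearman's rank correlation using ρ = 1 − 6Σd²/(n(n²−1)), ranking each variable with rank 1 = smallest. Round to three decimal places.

-0.893

Ranks of variable 1: 6, 1, 2, 5, 4, 7, 3
Ranks of variable 2: 2, 5, 7, 3, 4, 1, 6
d = r₁ − r₂: 4, -4, -5, 2, 0, 6, -3
d²: 16, 16, 25, 4, 0, 36, 9; Σd² = 106
ρ = 1 − 6·106/(7·48) = 1 − 636/336 = -0.893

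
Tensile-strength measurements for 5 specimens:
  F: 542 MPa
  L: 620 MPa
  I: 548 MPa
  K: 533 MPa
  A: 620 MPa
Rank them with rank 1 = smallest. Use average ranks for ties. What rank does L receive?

Sorted (ascending): 533, 542, 548, 620, 620
The 2 values of 620 occupy positions 4–5 → average rank (4+5)/2 = 4.5.
L has value 620 MPa → rank 4.5.

4.5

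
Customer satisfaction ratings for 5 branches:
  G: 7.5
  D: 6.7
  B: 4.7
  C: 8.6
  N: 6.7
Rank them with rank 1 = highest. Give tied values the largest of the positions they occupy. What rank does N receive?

4

Sorted (descending): 8.6, 7.5, 6.7, 6.7, 4.7
The 2 values of 6.7 occupy positions 3–4 → each gets rank 4.
N has value 6.7 → rank 4.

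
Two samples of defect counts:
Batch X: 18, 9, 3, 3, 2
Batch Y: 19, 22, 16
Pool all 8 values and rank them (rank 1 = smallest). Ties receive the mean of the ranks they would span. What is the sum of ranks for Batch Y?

Sorted (ascending): 2, 3, 3, 9, 16, 18, 19, 22
The 2 values of 3 occupy positions 2–3 → average rank (2+3)/2 = 2.5.
Batch Y values → pooled ranks: 19→7, 22→8, 16→5
Rank sum = 7 + 8 + 5 = 20

20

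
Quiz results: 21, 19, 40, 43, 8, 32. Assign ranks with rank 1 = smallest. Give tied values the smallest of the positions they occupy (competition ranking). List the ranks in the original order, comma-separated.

3, 2, 5, 6, 1, 4

Sorted (ascending): 8, 19, 21, 32, 40, 43
No ties — each value takes its position as its rank.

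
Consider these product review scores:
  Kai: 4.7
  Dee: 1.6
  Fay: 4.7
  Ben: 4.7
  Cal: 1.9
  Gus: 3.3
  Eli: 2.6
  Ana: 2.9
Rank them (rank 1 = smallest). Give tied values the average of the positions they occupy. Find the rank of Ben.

7

Sorted (ascending): 1.6, 1.9, 2.6, 2.9, 3.3, 4.7, 4.7, 4.7
The 3 values of 4.7 occupy positions 6–8 → average rank 7.
Ben has value 4.7 → rank 7.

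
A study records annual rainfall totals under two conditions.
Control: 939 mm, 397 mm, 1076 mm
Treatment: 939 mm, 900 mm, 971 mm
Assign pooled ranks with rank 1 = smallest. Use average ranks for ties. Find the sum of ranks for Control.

10.5

Sorted (ascending): 397, 900, 939, 939, 971, 1076
The 2 values of 939 occupy positions 3–4 → average rank (3+4)/2 = 3.5.
Control values → pooled ranks: 939→3.5, 397→1, 1076→6
Rank sum = 3.5 + 1 + 6 = 10.5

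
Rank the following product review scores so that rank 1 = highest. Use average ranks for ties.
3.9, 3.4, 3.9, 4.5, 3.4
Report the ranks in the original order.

Sorted (descending): 4.5, 3.9, 3.9, 3.4, 3.4
The 2 values of 3.9 occupy positions 2–3 → average rank (2+3)/2 = 2.5.
The 2 values of 3.4 occupy positions 4–5 → average rank (4+5)/2 = 4.5.

2.5, 4.5, 2.5, 1, 4.5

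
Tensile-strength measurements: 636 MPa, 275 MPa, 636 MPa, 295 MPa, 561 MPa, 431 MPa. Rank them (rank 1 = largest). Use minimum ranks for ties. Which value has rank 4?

Sorted (descending): 636, 636, 561, 431, 295, 275
The 2 values of 636 occupy positions 1–2 → each gets rank 1.
Rank 4 → value 431.

431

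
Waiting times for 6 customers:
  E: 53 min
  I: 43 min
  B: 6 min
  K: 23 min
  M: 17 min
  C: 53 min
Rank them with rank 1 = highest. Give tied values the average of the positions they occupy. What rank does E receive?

Sorted (descending): 53, 53, 43, 23, 17, 6
The 2 values of 53 occupy positions 1–2 → average rank (1+2)/2 = 1.5.
E has value 53 min → rank 1.5.

1.5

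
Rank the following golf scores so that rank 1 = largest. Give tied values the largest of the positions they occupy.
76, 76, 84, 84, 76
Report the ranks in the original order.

5, 5, 2, 2, 5

Sorted (descending): 84, 84, 76, 76, 76
The 2 values of 84 occupy positions 1–2 → each gets rank 2.
The 3 values of 76 occupy positions 3–5 → each gets rank 5.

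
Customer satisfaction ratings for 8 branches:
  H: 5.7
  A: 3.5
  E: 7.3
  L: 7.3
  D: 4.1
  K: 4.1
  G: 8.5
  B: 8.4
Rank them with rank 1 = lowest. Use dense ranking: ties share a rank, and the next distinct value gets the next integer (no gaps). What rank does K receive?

Sorted (ascending): 3.5, 4.1, 4.1, 5.7, 7.3, 7.3, 8.4, 8.5
The 2 values of 4.1 share dense rank 2.
The 2 values of 7.3 share dense rank 4.
Remaining distinct values take the next consecutive integers.
K has value 4.1 → rank 2.

2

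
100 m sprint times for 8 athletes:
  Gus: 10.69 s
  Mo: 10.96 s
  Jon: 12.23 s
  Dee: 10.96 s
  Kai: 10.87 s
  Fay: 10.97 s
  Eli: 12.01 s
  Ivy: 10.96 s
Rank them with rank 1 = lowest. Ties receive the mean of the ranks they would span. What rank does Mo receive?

Sorted (ascending): 10.69, 10.87, 10.96, 10.96, 10.96, 10.97, 12.01, 12.23
The 3 values of 10.96 occupy positions 3–5 → average rank 4.
Mo has value 10.96 s → rank 4.

4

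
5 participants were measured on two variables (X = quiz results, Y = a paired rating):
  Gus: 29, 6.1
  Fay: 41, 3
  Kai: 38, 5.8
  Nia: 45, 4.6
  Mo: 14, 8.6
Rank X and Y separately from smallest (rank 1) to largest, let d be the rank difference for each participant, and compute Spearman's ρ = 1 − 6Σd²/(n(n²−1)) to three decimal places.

Ranks of variable 1: 2, 4, 3, 5, 1
Ranks of variable 2: 4, 1, 3, 2, 5
d = r₁ − r₂: -2, 3, 0, 3, -4
d²: 4, 9, 0, 9, 16; Σd² = 38
ρ = 1 − 6·38/(5·24) = 1 − 228/120 = -0.900

-0.900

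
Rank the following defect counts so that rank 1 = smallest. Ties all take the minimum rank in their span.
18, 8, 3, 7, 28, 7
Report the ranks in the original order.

5, 4, 1, 2, 6, 2

Sorted (ascending): 3, 7, 7, 8, 18, 28
The 2 values of 7 occupy positions 2–3 → each gets rank 2.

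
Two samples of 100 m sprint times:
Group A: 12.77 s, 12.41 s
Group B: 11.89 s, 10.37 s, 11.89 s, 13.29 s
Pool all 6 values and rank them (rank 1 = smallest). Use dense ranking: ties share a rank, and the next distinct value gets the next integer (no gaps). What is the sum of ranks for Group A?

Sorted (ascending): 10.37, 11.89, 11.89, 12.41, 12.77, 13.29
The 2 values of 11.89 share dense rank 2.
Remaining distinct values take the next consecutive integers.
Group A values → pooled ranks: 12.77→4, 12.41→3
Rank sum = 4 + 3 = 7

7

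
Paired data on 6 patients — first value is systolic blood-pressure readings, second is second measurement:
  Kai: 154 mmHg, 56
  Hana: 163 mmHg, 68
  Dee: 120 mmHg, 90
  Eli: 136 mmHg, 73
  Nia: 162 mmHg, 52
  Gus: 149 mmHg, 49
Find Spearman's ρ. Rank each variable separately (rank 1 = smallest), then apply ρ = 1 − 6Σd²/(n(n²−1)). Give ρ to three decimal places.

-0.486

Ranks of variable 1: 4, 6, 1, 2, 5, 3
Ranks of variable 2: 3, 4, 6, 5, 2, 1
d = r₁ − r₂: 1, 2, -5, -3, 3, 2
d²: 1, 4, 25, 9, 9, 4; Σd² = 52
ρ = 1 − 6·52/(6·35) = 1 − 312/210 = -0.486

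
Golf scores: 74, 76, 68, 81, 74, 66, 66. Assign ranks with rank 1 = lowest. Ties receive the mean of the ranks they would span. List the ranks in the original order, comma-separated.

Sorted (ascending): 66, 66, 68, 74, 74, 76, 81
The 2 values of 66 occupy positions 1–2 → average rank (1+2)/2 = 1.5.
The 2 values of 74 occupy positions 4–5 → average rank (4+5)/2 = 4.5.

4.5, 6, 3, 7, 4.5, 1.5, 1.5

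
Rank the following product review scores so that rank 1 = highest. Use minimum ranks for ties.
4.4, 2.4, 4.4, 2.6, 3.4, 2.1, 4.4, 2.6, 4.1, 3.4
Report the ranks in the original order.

Sorted (descending): 4.4, 4.4, 4.4, 4.1, 3.4, 3.4, 2.6, 2.6, 2.4, 2.1
The 3 values of 4.4 occupy positions 1–3 → each gets rank 1.
The 2 values of 3.4 occupy positions 5–6 → each gets rank 5.
The 2 values of 2.6 occupy positions 7–8 → each gets rank 7.

1, 9, 1, 7, 5, 10, 1, 7, 4, 5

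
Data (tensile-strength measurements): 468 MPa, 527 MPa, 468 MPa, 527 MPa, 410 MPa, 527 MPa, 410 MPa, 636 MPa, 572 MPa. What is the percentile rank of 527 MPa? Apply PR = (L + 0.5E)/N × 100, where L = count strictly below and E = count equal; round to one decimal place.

61.1

N = 9.
Strictly below 527: 4. Equal to 527: 3.
PR = (4 + 0.5·3)/9 × 100 = 61.1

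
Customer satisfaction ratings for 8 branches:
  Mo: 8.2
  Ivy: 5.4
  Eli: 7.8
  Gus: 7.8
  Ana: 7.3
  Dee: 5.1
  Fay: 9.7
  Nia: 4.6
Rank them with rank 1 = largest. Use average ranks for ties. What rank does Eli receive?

Sorted (descending): 9.7, 8.2, 7.8, 7.8, 7.3, 5.4, 5.1, 4.6
The 2 values of 7.8 occupy positions 3–4 → average rank (3+4)/2 = 3.5.
Eli has value 7.8 → rank 3.5.

3.5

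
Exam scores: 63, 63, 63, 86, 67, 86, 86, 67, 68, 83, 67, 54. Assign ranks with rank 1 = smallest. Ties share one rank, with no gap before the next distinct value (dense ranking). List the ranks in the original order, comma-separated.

Sorted (ascending): 54, 63, 63, 63, 67, 67, 67, 68, 83, 86, 86, 86
The 3 values of 63 share dense rank 2.
The 3 values of 67 share dense rank 3.
The 3 values of 86 share dense rank 6.
Remaining distinct values take the next consecutive integers.

2, 2, 2, 6, 3, 6, 6, 3, 4, 5, 3, 1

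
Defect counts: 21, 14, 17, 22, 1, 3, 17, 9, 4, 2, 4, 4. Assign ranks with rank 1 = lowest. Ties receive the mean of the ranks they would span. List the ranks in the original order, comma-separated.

11, 8, 9.5, 12, 1, 3, 9.5, 7, 5, 2, 5, 5

Sorted (ascending): 1, 2, 3, 4, 4, 4, 9, 14, 17, 17, 21, 22
The 3 values of 4 occupy positions 4–6 → average rank 5.
The 2 values of 17 occupy positions 9–10 → average rank (9+10)/2 = 9.5.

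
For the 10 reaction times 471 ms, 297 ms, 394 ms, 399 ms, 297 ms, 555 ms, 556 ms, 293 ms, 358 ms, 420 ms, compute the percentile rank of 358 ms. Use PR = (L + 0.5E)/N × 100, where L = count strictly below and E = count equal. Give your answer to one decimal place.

N = 10.
Strictly below 358: 3. Equal to 358: 1.
PR = (3 + 0.5·1)/10 × 100 = 35.0

35.0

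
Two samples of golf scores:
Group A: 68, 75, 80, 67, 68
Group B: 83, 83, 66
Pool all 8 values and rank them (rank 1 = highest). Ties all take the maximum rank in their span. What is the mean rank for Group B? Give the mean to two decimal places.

Sorted (descending): 83, 83, 80, 75, 68, 68, 67, 66
The 2 values of 83 occupy positions 1–2 → each gets rank 2.
The 2 values of 68 occupy positions 5–6 → each gets rank 6.
Group B values → pooled ranks: 83→2, 83→2, 66→8
Mean rank = (2 + 2 + 8) / 3 = 4.00

4.00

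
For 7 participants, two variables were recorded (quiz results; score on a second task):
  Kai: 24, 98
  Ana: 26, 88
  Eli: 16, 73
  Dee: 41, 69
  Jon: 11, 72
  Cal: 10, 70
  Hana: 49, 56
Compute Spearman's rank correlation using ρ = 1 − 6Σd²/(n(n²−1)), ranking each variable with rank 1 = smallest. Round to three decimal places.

-0.321

Ranks of variable 1: 4, 5, 3, 6, 2, 1, 7
Ranks of variable 2: 7, 6, 5, 2, 4, 3, 1
d = r₁ − r₂: -3, -1, -2, 4, -2, -2, 6
d²: 9, 1, 4, 16, 4, 4, 36; Σd² = 74
ρ = 1 − 6·74/(7·48) = 1 − 444/336 = -0.321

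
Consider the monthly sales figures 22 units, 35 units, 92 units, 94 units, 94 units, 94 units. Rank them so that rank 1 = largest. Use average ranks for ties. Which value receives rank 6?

Sorted (descending): 94, 94, 94, 92, 35, 22
The 3 values of 94 occupy positions 1–3 → average rank 2.
Rank 6 → value 22.

22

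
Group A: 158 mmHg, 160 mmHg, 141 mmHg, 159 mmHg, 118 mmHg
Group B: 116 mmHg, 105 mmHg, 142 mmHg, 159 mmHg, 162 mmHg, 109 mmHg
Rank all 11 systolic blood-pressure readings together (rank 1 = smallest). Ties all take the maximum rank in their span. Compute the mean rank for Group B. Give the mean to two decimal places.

5.33

Sorted (ascending): 105, 109, 116, 118, 141, 142, 158, 159, 159, 160, 162
The 2 values of 159 occupy positions 8–9 → each gets rank 9.
Group B values → pooled ranks: 116→3, 105→1, 142→6, 159→9, 162→11, 109→2
Mean rank = (3 + 1 + 6 + 9 + 11 + 2) / 6 = 5.33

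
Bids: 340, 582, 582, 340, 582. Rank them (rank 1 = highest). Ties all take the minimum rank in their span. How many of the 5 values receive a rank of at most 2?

Sorted (descending): 582, 582, 582, 340, 340
The 3 values of 582 occupy positions 1–3 → each gets rank 1.
The 2 values of 340 occupy positions 4–5 → each gets rank 4.
Ranks ≤ 2: {1, 1, 1} → 3 values.

3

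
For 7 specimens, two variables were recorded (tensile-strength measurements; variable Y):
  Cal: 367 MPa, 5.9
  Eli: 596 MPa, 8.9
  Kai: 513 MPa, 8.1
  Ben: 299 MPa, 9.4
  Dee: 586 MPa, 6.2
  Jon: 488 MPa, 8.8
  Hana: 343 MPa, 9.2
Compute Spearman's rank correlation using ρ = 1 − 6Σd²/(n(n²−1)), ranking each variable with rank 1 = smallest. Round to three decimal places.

-0.429

Ranks of variable 1: 3, 7, 5, 1, 6, 4, 2
Ranks of variable 2: 1, 5, 3, 7, 2, 4, 6
d = r₁ − r₂: 2, 2, 2, -6, 4, 0, -4
d²: 4, 4, 4, 36, 16, 0, 16; Σd² = 80
ρ = 1 − 6·80/(7·48) = 1 − 480/336 = -0.429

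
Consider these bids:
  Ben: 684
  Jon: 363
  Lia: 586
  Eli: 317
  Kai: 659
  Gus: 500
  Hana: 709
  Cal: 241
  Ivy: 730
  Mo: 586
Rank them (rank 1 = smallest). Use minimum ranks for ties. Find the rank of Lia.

Sorted (ascending): 241, 317, 363, 500, 586, 586, 659, 684, 709, 730
The 2 values of 586 occupy positions 5–6 → each gets rank 5.
Lia has value 586 → rank 5.

5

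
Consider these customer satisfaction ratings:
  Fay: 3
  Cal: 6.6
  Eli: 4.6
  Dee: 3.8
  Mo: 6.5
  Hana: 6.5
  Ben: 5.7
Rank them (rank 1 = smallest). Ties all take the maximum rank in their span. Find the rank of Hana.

6

Sorted (ascending): 3, 3.8, 4.6, 5.7, 6.5, 6.5, 6.6
The 2 values of 6.5 occupy positions 5–6 → each gets rank 6.
Hana has value 6.5 → rank 6.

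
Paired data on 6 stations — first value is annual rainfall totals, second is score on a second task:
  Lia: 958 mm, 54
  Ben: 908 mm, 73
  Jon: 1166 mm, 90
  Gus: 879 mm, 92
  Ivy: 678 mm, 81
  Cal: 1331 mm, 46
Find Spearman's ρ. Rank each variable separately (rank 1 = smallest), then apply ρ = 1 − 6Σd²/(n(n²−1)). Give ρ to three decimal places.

-0.543

Ranks of variable 1: 4, 3, 5, 2, 1, 6
Ranks of variable 2: 2, 3, 5, 6, 4, 1
d = r₁ − r₂: 2, 0, 0, -4, -3, 5
d²: 4, 0, 0, 16, 9, 25; Σd² = 54
ρ = 1 − 6·54/(6·35) = 1 − 324/210 = -0.543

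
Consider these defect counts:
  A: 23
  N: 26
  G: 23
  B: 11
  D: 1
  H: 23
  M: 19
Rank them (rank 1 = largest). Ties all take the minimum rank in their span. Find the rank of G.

2

Sorted (descending): 26, 23, 23, 23, 19, 11, 1
The 3 values of 23 occupy positions 2–4 → each gets rank 2.
G has value 23 → rank 2.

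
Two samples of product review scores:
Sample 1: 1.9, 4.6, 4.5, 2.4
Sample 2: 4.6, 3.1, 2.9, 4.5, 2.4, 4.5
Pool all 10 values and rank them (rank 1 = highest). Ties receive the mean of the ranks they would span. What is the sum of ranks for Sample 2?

31

Sorted (descending): 4.6, 4.6, 4.5, 4.5, 4.5, 3.1, 2.9, 2.4, 2.4, 1.9
The 2 values of 4.6 occupy positions 1–2 → average rank (1+2)/2 = 1.5.
The 3 values of 4.5 occupy positions 3–5 → average rank 4.
The 2 values of 2.4 occupy positions 8–9 → average rank (8+9)/2 = 8.5.
Sample 2 values → pooled ranks: 4.6→1.5, 3.1→6, 2.9→7, 4.5→4, 2.4→8.5, 4.5→4
Rank sum = 1.5 + 6 + 7 + 4 + 8.5 + 4 = 31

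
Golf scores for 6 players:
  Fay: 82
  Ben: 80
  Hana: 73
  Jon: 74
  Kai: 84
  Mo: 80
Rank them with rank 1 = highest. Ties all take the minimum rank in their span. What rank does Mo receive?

3

Sorted (descending): 84, 82, 80, 80, 74, 73
The 2 values of 80 occupy positions 3–4 → each gets rank 3.
Mo has value 80 → rank 3.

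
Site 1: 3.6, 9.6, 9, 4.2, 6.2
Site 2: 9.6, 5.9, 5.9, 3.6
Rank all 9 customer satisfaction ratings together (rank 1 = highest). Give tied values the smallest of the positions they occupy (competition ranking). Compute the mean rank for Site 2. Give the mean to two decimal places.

Sorted (descending): 9.6, 9.6, 9, 6.2, 5.9, 5.9, 4.2, 3.6, 3.6
The 2 values of 9.6 occupy positions 1–2 → each gets rank 1.
The 2 values of 5.9 occupy positions 5–6 → each gets rank 5.
The 2 values of 3.6 occupy positions 8–9 → each gets rank 8.
Site 2 values → pooled ranks: 9.6→1, 5.9→5, 5.9→5, 3.6→8
Mean rank = (1 + 5 + 5 + 8) / 4 = 4.75

4.75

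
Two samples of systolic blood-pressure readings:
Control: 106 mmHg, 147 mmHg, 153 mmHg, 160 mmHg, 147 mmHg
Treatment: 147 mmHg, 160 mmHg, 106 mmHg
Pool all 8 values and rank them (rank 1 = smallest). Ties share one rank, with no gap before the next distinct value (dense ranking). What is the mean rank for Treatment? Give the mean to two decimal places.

Sorted (ascending): 106, 106, 147, 147, 147, 153, 160, 160
The 2 values of 106 share dense rank 1.
The 3 values of 147 share dense rank 2.
The 2 values of 160 share dense rank 4.
Remaining distinct values take the next consecutive integers.
Treatment values → pooled ranks: 147→2, 160→4, 106→1
Mean rank = (2 + 4 + 1) / 3 = 2.33

2.33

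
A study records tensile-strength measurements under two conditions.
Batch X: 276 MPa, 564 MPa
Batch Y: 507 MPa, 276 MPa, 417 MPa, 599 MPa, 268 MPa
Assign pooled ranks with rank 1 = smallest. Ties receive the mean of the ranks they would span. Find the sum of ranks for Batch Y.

Sorted (ascending): 268, 276, 276, 417, 507, 564, 599
The 2 values of 276 occupy positions 2–3 → average rank (2+3)/2 = 2.5.
Batch Y values → pooled ranks: 507→5, 276→2.5, 417→4, 599→7, 268→1
Rank sum = 5 + 2.5 + 4 + 7 + 1 = 19.5

19.5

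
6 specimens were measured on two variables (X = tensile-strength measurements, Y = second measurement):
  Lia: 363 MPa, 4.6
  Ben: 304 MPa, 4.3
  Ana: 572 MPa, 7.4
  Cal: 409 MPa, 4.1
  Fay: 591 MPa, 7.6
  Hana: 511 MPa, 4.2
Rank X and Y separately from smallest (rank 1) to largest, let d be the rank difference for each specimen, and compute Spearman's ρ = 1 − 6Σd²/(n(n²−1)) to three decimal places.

Ranks of variable 1: 2, 1, 5, 3, 6, 4
Ranks of variable 2: 4, 3, 5, 1, 6, 2
d = r₁ − r₂: -2, -2, 0, 2, 0, 2
d²: 4, 4, 0, 4, 0, 4; Σd² = 16
ρ = 1 − 6·16/(6·35) = 1 − 96/210 = 0.543

0.543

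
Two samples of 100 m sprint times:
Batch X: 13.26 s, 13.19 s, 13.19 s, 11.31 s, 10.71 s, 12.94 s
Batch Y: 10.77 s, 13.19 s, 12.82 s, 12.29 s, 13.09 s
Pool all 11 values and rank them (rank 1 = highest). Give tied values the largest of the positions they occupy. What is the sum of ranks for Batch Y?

Sorted (descending): 13.26, 13.19, 13.19, 13.19, 13.09, 12.94, 12.82, 12.29, 11.31, 10.77, 10.71
The 3 values of 13.19 occupy positions 2–4 → each gets rank 4.
Batch Y values → pooled ranks: 10.77→10, 13.19→4, 12.82→7, 12.29→8, 13.09→5
Rank sum = 10 + 4 + 7 + 8 + 5 = 34

34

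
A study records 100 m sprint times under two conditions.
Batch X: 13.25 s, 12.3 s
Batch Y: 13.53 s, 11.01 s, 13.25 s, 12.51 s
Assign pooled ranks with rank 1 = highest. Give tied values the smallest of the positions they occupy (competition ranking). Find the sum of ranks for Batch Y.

Sorted (descending): 13.53, 13.25, 13.25, 12.51, 12.3, 11.01
The 2 values of 13.25 occupy positions 2–3 → each gets rank 2.
Batch Y values → pooled ranks: 13.53→1, 11.01→6, 13.25→2, 12.51→4
Rank sum = 1 + 6 + 2 + 4 = 13

13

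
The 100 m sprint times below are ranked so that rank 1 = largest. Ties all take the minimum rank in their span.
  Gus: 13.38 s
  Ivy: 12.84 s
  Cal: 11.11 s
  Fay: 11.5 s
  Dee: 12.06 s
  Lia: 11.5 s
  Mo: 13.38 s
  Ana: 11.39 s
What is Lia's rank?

5

Sorted (descending): 13.38, 13.38, 12.84, 12.06, 11.5, 11.5, 11.39, 11.11
The 2 values of 13.38 occupy positions 1–2 → each gets rank 1.
The 2 values of 11.5 occupy positions 5–6 → each gets rank 5.
Lia has value 11.5 s → rank 5.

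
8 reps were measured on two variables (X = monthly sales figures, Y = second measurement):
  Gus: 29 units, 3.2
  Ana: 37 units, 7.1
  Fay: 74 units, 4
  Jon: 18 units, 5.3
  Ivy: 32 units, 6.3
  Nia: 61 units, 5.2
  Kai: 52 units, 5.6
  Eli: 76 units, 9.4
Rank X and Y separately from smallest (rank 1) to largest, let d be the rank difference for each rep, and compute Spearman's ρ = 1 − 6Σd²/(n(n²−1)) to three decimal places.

0.262

Ranks of variable 1: 2, 4, 7, 1, 3, 6, 5, 8
Ranks of variable 2: 1, 7, 2, 4, 6, 3, 5, 8
d = r₁ − r₂: 1, -3, 5, -3, -3, 3, 0, 0
d²: 1, 9, 25, 9, 9, 9, 0, 0; Σd² = 62
ρ = 1 − 6·62/(8·63) = 1 − 372/504 = 0.262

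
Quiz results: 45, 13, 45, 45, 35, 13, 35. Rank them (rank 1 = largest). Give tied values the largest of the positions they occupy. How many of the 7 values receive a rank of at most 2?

Sorted (descending): 45, 45, 45, 35, 35, 13, 13
The 3 values of 45 occupy positions 1–3 → each gets rank 3.
The 2 values of 35 occupy positions 4–5 → each gets rank 5.
The 2 values of 13 occupy positions 6–7 → each gets rank 7.
Ranks ≤ 2: {} → 0 values.

0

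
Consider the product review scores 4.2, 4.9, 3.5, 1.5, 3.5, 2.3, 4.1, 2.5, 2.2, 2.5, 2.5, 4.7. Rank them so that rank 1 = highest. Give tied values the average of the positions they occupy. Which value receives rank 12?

1.5

Sorted (descending): 4.9, 4.7, 4.2, 4.1, 3.5, 3.5, 2.5, 2.5, 2.5, 2.3, 2.2, 1.5
The 2 values of 3.5 occupy positions 5–6 → average rank (5+6)/2 = 5.5.
The 3 values of 2.5 occupy positions 7–9 → average rank 8.
Rank 12 → value 1.5.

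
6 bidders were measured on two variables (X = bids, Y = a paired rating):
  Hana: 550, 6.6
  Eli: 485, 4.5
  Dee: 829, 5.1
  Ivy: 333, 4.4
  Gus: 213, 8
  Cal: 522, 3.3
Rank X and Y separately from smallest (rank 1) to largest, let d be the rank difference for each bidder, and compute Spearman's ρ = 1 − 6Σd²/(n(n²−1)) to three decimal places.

Ranks of variable 1: 5, 3, 6, 2, 1, 4
Ranks of variable 2: 5, 3, 4, 2, 6, 1
d = r₁ − r₂: 0, 0, 2, 0, -5, 3
d²: 0, 0, 4, 0, 25, 9; Σd² = 38
ρ = 1 − 6·38/(6·35) = 1 − 228/210 = -0.086

-0.086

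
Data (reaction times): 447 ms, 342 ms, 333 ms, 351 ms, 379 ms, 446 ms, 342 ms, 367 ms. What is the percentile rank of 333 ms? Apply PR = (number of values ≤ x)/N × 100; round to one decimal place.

N = 8.
Strictly below 333: 0. Equal to 333: 1.
PR = 1/8 × 100 = 12.5

12.5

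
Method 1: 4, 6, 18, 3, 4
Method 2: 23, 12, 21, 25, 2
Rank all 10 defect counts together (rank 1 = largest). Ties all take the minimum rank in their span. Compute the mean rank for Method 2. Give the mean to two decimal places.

4.20

Sorted (descending): 25, 23, 21, 18, 12, 6, 4, 4, 3, 2
The 2 values of 4 occupy positions 7–8 → each gets rank 7.
Method 2 values → pooled ranks: 23→2, 12→5, 21→3, 25→1, 2→10
Mean rank = (2 + 5 + 3 + 1 + 10) / 5 = 4.20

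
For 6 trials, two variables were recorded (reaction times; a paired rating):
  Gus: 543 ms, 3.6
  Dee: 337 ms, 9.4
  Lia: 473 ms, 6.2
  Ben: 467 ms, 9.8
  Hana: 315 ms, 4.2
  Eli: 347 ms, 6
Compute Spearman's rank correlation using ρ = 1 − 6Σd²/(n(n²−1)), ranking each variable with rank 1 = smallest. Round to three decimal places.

-0.143

Ranks of variable 1: 6, 2, 5, 4, 1, 3
Ranks of variable 2: 1, 5, 4, 6, 2, 3
d = r₁ − r₂: 5, -3, 1, -2, -1, 0
d²: 25, 9, 1, 4, 1, 0; Σd² = 40
ρ = 1 − 6·40/(6·35) = 1 − 240/210 = -0.143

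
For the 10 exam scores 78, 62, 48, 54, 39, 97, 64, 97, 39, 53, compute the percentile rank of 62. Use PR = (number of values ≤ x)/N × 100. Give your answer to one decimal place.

60.0

N = 10.
Strictly below 62: 5. Equal to 62: 1.
PR = 6/10 × 100 = 60.0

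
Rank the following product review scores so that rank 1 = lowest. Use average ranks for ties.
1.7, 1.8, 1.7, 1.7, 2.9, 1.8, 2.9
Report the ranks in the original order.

2, 4.5, 2, 2, 6.5, 4.5, 6.5

Sorted (ascending): 1.7, 1.7, 1.7, 1.8, 1.8, 2.9, 2.9
The 3 values of 1.7 occupy positions 1–3 → average rank 2.
The 2 values of 1.8 occupy positions 4–5 → average rank (4+5)/2 = 4.5.
The 2 values of 2.9 occupy positions 6–7 → average rank (6+7)/2 = 6.5.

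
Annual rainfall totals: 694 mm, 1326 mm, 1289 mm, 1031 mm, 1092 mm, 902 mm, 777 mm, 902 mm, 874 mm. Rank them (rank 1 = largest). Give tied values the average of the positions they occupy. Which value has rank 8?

Sorted (descending): 1326, 1289, 1092, 1031, 902, 902, 874, 777, 694
The 2 values of 902 occupy positions 5–6 → average rank (5+6)/2 = 5.5.
Rank 8 → value 777.

777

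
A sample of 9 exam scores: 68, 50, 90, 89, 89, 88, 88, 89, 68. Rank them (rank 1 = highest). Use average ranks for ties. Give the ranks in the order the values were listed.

Sorted (descending): 90, 89, 89, 89, 88, 88, 68, 68, 50
The 3 values of 89 occupy positions 2–4 → average rank 3.
The 2 values of 88 occupy positions 5–6 → average rank (5+6)/2 = 5.5.
The 2 values of 68 occupy positions 7–8 → average rank (7+8)/2 = 7.5.

7.5, 9, 1, 3, 3, 5.5, 5.5, 3, 7.5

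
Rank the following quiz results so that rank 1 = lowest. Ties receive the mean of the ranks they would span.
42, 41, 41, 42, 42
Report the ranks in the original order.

Sorted (ascending): 41, 41, 42, 42, 42
The 2 values of 41 occupy positions 1–2 → average rank (1+2)/2 = 1.5.
The 3 values of 42 occupy positions 3–5 → average rank 4.

4, 1.5, 1.5, 4, 4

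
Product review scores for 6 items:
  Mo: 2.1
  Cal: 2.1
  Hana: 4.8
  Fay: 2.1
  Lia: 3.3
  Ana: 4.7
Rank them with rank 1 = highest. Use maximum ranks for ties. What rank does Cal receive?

Sorted (descending): 4.8, 4.7, 3.3, 2.1, 2.1, 2.1
The 3 values of 2.1 occupy positions 4–6 → each gets rank 6.
Cal has value 2.1 → rank 6.

6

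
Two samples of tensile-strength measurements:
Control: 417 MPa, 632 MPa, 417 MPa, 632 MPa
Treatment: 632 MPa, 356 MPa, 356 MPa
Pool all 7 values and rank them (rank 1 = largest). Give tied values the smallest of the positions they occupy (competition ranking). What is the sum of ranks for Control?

10

Sorted (descending): 632, 632, 632, 417, 417, 356, 356
The 3 values of 632 occupy positions 1–3 → each gets rank 1.
The 2 values of 417 occupy positions 4–5 → each gets rank 4.
The 2 values of 356 occupy positions 6–7 → each gets rank 6.
Control values → pooled ranks: 417→4, 632→1, 417→4, 632→1
Rank sum = 4 + 1 + 4 + 1 = 10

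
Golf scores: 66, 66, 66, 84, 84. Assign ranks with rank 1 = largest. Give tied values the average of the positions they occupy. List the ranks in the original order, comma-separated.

Sorted (descending): 84, 84, 66, 66, 66
The 2 values of 84 occupy positions 1–2 → average rank (1+2)/2 = 1.5.
The 3 values of 66 occupy positions 3–5 → average rank 4.

4, 4, 4, 1.5, 1.5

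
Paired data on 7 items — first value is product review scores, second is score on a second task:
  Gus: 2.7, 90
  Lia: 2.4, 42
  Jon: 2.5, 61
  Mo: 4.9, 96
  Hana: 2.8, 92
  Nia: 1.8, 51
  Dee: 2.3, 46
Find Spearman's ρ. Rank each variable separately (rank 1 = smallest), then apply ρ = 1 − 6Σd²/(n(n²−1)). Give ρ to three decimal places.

Ranks of variable 1: 5, 3, 4, 7, 6, 1, 2
Ranks of variable 2: 5, 1, 4, 7, 6, 3, 2
d = r₁ − r₂: 0, 2, 0, 0, 0, -2, 0
d²: 0, 4, 0, 0, 0, 4, 0; Σd² = 8
ρ = 1 − 6·8/(7·48) = 1 − 48/336 = 0.857

0.857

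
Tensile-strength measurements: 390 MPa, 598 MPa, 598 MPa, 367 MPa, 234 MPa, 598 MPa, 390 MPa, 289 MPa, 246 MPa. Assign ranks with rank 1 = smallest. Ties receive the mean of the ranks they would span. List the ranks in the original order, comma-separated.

Sorted (ascending): 234, 246, 289, 367, 390, 390, 598, 598, 598
The 2 values of 390 occupy positions 5–6 → average rank (5+6)/2 = 5.5.
The 3 values of 598 occupy positions 7–9 → average rank 8.

5.5, 8, 8, 4, 1, 8, 5.5, 3, 2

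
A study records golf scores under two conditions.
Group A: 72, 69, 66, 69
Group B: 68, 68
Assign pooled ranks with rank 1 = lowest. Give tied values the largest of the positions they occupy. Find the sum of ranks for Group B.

6

Sorted (ascending): 66, 68, 68, 69, 69, 72
The 2 values of 68 occupy positions 2–3 → each gets rank 3.
The 2 values of 69 occupy positions 4–5 → each gets rank 5.
Group B values → pooled ranks: 68→3, 68→3
Rank sum = 3 + 3 = 6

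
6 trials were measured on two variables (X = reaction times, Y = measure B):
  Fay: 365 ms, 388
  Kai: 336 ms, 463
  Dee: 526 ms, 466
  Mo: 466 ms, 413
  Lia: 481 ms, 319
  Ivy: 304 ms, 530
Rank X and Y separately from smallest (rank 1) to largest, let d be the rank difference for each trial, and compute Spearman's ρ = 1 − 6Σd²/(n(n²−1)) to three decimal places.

Ranks of variable 1: 3, 2, 6, 4, 5, 1
Ranks of variable 2: 2, 4, 5, 3, 1, 6
d = r₁ − r₂: 1, -2, 1, 1, 4, -5
d²: 1, 4, 1, 1, 16, 25; Σd² = 48
ρ = 1 − 6·48/(6·35) = 1 − 288/210 = -0.371

-0.371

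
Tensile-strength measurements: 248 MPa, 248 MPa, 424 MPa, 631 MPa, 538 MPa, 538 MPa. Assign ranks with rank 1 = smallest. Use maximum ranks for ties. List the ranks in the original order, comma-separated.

Sorted (ascending): 248, 248, 424, 538, 538, 631
The 2 values of 248 occupy positions 1–2 → each gets rank 2.
The 2 values of 538 occupy positions 4–5 → each gets rank 5.

2, 2, 3, 6, 5, 5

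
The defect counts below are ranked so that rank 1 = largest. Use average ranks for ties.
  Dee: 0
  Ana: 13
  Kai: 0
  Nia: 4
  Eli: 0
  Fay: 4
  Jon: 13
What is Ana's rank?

Sorted (descending): 13, 13, 4, 4, 0, 0, 0
The 2 values of 13 occupy positions 1–2 → average rank (1+2)/2 = 1.5.
The 2 values of 4 occupy positions 3–4 → average rank (3+4)/2 = 3.5.
The 3 values of 0 occupy positions 5–7 → average rank 6.
Ana has value 13 → rank 1.5.

1.5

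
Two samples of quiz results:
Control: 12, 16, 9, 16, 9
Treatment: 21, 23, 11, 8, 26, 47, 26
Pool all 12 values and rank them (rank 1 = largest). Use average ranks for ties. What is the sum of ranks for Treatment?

36

Sorted (descending): 47, 26, 26, 23, 21, 16, 16, 12, 11, 9, 9, 8
The 2 values of 26 occupy positions 2–3 → average rank (2+3)/2 = 2.5.
The 2 values of 16 occupy positions 6–7 → average rank (6+7)/2 = 6.5.
The 2 values of 9 occupy positions 10–11 → average rank (10+11)/2 = 10.5.
Treatment values → pooled ranks: 21→5, 23→4, 11→9, 8→12, 26→2.5, 47→1, 26→2.5
Rank sum = 5 + 4 + 9 + 12 + 2.5 + 1 + 2.5 = 36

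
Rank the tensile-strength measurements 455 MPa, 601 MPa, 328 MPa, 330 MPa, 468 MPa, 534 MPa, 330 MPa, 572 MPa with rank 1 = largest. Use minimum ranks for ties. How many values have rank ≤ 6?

7

Sorted (descending): 601, 572, 534, 468, 455, 330, 330, 328
The 2 values of 330 occupy positions 6–7 → each gets rank 6.
Ranks ≤ 6: {1, 2, 3, 4, 5, 6, 6} → 7 values.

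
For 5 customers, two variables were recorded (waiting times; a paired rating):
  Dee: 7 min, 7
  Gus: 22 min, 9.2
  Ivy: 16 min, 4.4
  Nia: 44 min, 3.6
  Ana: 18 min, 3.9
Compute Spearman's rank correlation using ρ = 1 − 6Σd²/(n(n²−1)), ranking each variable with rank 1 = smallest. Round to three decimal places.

Ranks of variable 1: 1, 4, 2, 5, 3
Ranks of variable 2: 4, 5, 3, 1, 2
d = r₁ − r₂: -3, -1, -1, 4, 1
d²: 9, 1, 1, 16, 1; Σd² = 28
ρ = 1 − 6·28/(5·24) = 1 − 168/120 = -0.400

-0.400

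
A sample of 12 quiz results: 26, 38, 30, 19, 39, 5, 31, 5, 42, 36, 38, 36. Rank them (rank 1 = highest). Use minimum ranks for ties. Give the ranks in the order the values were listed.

9, 3, 8, 10, 2, 11, 7, 11, 1, 5, 3, 5

Sorted (descending): 42, 39, 38, 38, 36, 36, 31, 30, 26, 19, 5, 5
The 2 values of 38 occupy positions 3–4 → each gets rank 3.
The 2 values of 36 occupy positions 5–6 → each gets rank 5.
The 2 values of 5 occupy positions 11–12 → each gets rank 11.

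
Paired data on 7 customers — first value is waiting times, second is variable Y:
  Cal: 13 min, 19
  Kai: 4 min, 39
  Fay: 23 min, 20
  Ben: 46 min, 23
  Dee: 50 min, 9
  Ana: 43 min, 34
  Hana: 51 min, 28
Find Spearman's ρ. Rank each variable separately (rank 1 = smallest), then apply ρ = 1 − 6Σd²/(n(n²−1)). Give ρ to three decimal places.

-0.250

Ranks of variable 1: 2, 1, 3, 5, 6, 4, 7
Ranks of variable 2: 2, 7, 3, 4, 1, 6, 5
d = r₁ − r₂: 0, -6, 0, 1, 5, -2, 2
d²: 0, 36, 0, 1, 25, 4, 4; Σd² = 70
ρ = 1 − 6·70/(7·48) = 1 − 420/336 = -0.250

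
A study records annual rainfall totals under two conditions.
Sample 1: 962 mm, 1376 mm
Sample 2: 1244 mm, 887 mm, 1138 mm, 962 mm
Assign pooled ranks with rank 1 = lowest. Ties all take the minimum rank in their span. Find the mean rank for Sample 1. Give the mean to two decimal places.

Sorted (ascending): 887, 962, 962, 1138, 1244, 1376
The 2 values of 962 occupy positions 2–3 → each gets rank 2.
Sample 1 values → pooled ranks: 962→2, 1376→6
Mean rank = (2 + 6) / 2 = 4.00

4.00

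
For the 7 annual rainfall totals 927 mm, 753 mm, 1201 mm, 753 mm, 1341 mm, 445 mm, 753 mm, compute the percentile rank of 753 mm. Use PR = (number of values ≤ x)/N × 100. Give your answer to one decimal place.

N = 7.
Strictly below 753: 1. Equal to 753: 3.
PR = 4/7 × 100 = 57.1

57.1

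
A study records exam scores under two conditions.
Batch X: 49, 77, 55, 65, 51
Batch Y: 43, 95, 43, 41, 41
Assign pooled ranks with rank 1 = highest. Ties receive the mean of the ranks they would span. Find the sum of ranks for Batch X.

Sorted (descending): 95, 77, 65, 55, 51, 49, 43, 43, 41, 41
The 2 values of 43 occupy positions 7–8 → average rank (7+8)/2 = 7.5.
The 2 values of 41 occupy positions 9–10 → average rank (9+10)/2 = 9.5.
Batch X values → pooled ranks: 49→6, 77→2, 55→4, 65→3, 51→5
Rank sum = 6 + 2 + 4 + 3 + 5 = 20

20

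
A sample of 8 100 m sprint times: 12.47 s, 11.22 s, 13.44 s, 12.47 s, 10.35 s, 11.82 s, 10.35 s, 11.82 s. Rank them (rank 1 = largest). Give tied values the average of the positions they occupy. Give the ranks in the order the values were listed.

2.5, 6, 1, 2.5, 7.5, 4.5, 7.5, 4.5

Sorted (descending): 13.44, 12.47, 12.47, 11.82, 11.82, 11.22, 10.35, 10.35
The 2 values of 12.47 occupy positions 2–3 → average rank (2+3)/2 = 2.5.
The 2 values of 11.82 occupy positions 4–5 → average rank (4+5)/2 = 4.5.
The 2 values of 10.35 occupy positions 7–8 → average rank (7+8)/2 = 7.5.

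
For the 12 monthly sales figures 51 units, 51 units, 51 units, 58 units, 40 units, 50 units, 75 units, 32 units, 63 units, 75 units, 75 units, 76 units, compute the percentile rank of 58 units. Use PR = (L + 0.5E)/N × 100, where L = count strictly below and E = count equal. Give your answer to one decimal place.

54.2

N = 12.
Strictly below 58: 6. Equal to 58: 1.
PR = (6 + 0.5·1)/12 × 100 = 54.2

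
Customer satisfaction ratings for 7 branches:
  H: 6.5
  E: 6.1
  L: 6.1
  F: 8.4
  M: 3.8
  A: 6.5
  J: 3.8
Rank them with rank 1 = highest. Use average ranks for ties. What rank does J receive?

Sorted (descending): 8.4, 6.5, 6.5, 6.1, 6.1, 3.8, 3.8
The 2 values of 6.5 occupy positions 2–3 → average rank (2+3)/2 = 2.5.
The 2 values of 6.1 occupy positions 4–5 → average rank (4+5)/2 = 4.5.
The 2 values of 3.8 occupy positions 6–7 → average rank (6+7)/2 = 6.5.
J has value 3.8 → rank 6.5.

6.5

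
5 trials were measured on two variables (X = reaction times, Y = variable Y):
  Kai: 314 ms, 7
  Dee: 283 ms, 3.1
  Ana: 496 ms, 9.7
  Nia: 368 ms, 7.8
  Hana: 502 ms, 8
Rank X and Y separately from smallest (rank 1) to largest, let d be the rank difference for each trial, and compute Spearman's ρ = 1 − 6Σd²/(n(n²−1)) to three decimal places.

Ranks of variable 1: 2, 1, 4, 3, 5
Ranks of variable 2: 2, 1, 5, 3, 4
d = r₁ − r₂: 0, 0, -1, 0, 1
d²: 0, 0, 1, 0, 1; Σd² = 2
ρ = 1 − 6·2/(5·24) = 1 − 12/120 = 0.900

0.900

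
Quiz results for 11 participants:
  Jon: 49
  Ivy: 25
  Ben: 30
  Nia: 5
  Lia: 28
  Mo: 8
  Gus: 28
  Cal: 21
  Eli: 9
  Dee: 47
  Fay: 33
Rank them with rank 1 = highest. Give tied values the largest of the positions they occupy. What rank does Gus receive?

6

Sorted (descending): 49, 47, 33, 30, 28, 28, 25, 21, 9, 8, 5
The 2 values of 28 occupy positions 5–6 → each gets rank 6.
Gus has value 28 → rank 6.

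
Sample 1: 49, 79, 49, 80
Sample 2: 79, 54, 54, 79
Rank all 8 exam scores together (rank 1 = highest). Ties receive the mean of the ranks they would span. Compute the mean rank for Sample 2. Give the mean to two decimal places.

4.25

Sorted (descending): 80, 79, 79, 79, 54, 54, 49, 49
The 3 values of 79 occupy positions 2–4 → average rank 3.
The 2 values of 54 occupy positions 5–6 → average rank (5+6)/2 = 5.5.
The 2 values of 49 occupy positions 7–8 → average rank (7+8)/2 = 7.5.
Sample 2 values → pooled ranks: 79→3, 54→5.5, 54→5.5, 79→3
Mean rank = (3 + 5.5 + 5.5 + 3) / 4 = 4.25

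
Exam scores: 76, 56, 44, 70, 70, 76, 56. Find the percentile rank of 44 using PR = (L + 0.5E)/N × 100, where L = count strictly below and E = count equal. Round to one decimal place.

N = 7.
Strictly below 44: 0. Equal to 44: 1.
PR = (0 + 0.5·1)/7 × 100 = 7.1

7.1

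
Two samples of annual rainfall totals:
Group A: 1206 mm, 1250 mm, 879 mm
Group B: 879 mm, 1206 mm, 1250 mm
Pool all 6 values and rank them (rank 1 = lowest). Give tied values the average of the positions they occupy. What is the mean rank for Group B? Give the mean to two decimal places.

Sorted (ascending): 879, 879, 1206, 1206, 1250, 1250
The 2 values of 879 occupy positions 1–2 → average rank (1+2)/2 = 1.5.
The 2 values of 1206 occupy positions 3–4 → average rank (3+4)/2 = 3.5.
The 2 values of 1250 occupy positions 5–6 → average rank (5+6)/2 = 5.5.
Group B values → pooled ranks: 879→1.5, 1206→3.5, 1250→5.5
Mean rank = (1.5 + 3.5 + 5.5) / 3 = 3.50

3.50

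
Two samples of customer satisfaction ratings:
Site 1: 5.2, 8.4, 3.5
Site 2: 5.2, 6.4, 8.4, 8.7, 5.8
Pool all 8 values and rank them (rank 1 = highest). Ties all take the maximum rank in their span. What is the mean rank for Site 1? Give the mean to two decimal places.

6.00

Sorted (descending): 8.7, 8.4, 8.4, 6.4, 5.8, 5.2, 5.2, 3.5
The 2 values of 8.4 occupy positions 2–3 → each gets rank 3.
The 2 values of 5.2 occupy positions 6–7 → each gets rank 7.
Site 1 values → pooled ranks: 5.2→7, 8.4→3, 3.5→8
Mean rank = (7 + 3 + 8) / 3 = 6.00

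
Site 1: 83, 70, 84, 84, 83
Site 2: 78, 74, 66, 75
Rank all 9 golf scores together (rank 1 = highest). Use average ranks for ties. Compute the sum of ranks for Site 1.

18

Sorted (descending): 84, 84, 83, 83, 78, 75, 74, 70, 66
The 2 values of 84 occupy positions 1–2 → average rank (1+2)/2 = 1.5.
The 2 values of 83 occupy positions 3–4 → average rank (3+4)/2 = 3.5.
Site 1 values → pooled ranks: 83→3.5, 70→8, 84→1.5, 84→1.5, 83→3.5
Rank sum = 3.5 + 8 + 1.5 + 1.5 + 3.5 = 18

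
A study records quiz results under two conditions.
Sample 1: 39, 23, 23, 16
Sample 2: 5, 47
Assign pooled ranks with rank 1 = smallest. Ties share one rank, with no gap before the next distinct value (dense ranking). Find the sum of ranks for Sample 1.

Sorted (ascending): 5, 16, 23, 23, 39, 47
The 2 values of 23 share dense rank 3.
Remaining distinct values take the next consecutive integers.
Sample 1 values → pooled ranks: 39→4, 23→3, 23→3, 16→2
Rank sum = 4 + 3 + 3 + 2 = 12

12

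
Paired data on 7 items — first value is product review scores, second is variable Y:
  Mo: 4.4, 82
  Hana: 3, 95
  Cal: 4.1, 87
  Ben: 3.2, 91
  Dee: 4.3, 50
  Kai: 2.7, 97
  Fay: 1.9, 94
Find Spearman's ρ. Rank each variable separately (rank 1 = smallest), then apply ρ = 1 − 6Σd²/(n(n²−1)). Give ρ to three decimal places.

Ranks of variable 1: 7, 3, 5, 4, 6, 2, 1
Ranks of variable 2: 2, 6, 3, 4, 1, 7, 5
d = r₁ − r₂: 5, -3, 2, 0, 5, -5, -4
d²: 25, 9, 4, 0, 25, 25, 16; Σd² = 104
ρ = 1 − 6·104/(7·48) = 1 − 624/336 = -0.857

-0.857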